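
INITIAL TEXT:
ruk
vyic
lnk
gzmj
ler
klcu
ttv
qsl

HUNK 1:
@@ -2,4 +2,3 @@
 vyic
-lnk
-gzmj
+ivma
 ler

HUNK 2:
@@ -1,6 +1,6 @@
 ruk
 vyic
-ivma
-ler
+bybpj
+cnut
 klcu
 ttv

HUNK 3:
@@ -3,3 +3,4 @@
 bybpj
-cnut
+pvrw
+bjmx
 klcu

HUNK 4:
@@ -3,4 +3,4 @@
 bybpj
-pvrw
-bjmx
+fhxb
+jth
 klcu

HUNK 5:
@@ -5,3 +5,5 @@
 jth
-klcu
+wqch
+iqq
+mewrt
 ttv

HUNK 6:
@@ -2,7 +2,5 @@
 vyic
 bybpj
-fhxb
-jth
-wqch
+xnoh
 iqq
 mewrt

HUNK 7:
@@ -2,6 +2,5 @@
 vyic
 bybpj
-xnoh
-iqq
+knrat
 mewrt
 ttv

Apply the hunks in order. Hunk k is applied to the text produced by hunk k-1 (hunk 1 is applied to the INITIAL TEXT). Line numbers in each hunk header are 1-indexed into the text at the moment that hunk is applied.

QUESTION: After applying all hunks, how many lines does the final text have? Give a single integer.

Answer: 7

Derivation:
Hunk 1: at line 2 remove [lnk,gzmj] add [ivma] -> 7 lines: ruk vyic ivma ler klcu ttv qsl
Hunk 2: at line 1 remove [ivma,ler] add [bybpj,cnut] -> 7 lines: ruk vyic bybpj cnut klcu ttv qsl
Hunk 3: at line 3 remove [cnut] add [pvrw,bjmx] -> 8 lines: ruk vyic bybpj pvrw bjmx klcu ttv qsl
Hunk 4: at line 3 remove [pvrw,bjmx] add [fhxb,jth] -> 8 lines: ruk vyic bybpj fhxb jth klcu ttv qsl
Hunk 5: at line 5 remove [klcu] add [wqch,iqq,mewrt] -> 10 lines: ruk vyic bybpj fhxb jth wqch iqq mewrt ttv qsl
Hunk 6: at line 2 remove [fhxb,jth,wqch] add [xnoh] -> 8 lines: ruk vyic bybpj xnoh iqq mewrt ttv qsl
Hunk 7: at line 2 remove [xnoh,iqq] add [knrat] -> 7 lines: ruk vyic bybpj knrat mewrt ttv qsl
Final line count: 7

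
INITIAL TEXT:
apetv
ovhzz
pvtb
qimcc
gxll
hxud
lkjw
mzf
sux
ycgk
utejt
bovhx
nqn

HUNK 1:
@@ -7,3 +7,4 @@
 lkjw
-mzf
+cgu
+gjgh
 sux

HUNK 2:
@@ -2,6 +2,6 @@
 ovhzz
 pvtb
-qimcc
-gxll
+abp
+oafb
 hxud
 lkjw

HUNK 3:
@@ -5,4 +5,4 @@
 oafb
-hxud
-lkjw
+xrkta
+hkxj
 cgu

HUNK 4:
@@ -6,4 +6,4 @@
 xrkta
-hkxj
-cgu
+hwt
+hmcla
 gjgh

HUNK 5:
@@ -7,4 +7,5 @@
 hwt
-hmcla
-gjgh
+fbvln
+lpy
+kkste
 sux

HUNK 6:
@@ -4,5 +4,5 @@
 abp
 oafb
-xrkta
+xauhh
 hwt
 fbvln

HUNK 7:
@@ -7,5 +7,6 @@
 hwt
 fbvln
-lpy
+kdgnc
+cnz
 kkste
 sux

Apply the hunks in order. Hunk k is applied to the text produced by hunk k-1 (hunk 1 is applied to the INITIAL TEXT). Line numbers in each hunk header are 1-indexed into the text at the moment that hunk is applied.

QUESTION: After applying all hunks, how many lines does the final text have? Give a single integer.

Hunk 1: at line 7 remove [mzf] add [cgu,gjgh] -> 14 lines: apetv ovhzz pvtb qimcc gxll hxud lkjw cgu gjgh sux ycgk utejt bovhx nqn
Hunk 2: at line 2 remove [qimcc,gxll] add [abp,oafb] -> 14 lines: apetv ovhzz pvtb abp oafb hxud lkjw cgu gjgh sux ycgk utejt bovhx nqn
Hunk 3: at line 5 remove [hxud,lkjw] add [xrkta,hkxj] -> 14 lines: apetv ovhzz pvtb abp oafb xrkta hkxj cgu gjgh sux ycgk utejt bovhx nqn
Hunk 4: at line 6 remove [hkxj,cgu] add [hwt,hmcla] -> 14 lines: apetv ovhzz pvtb abp oafb xrkta hwt hmcla gjgh sux ycgk utejt bovhx nqn
Hunk 5: at line 7 remove [hmcla,gjgh] add [fbvln,lpy,kkste] -> 15 lines: apetv ovhzz pvtb abp oafb xrkta hwt fbvln lpy kkste sux ycgk utejt bovhx nqn
Hunk 6: at line 4 remove [xrkta] add [xauhh] -> 15 lines: apetv ovhzz pvtb abp oafb xauhh hwt fbvln lpy kkste sux ycgk utejt bovhx nqn
Hunk 7: at line 7 remove [lpy] add [kdgnc,cnz] -> 16 lines: apetv ovhzz pvtb abp oafb xauhh hwt fbvln kdgnc cnz kkste sux ycgk utejt bovhx nqn
Final line count: 16

Answer: 16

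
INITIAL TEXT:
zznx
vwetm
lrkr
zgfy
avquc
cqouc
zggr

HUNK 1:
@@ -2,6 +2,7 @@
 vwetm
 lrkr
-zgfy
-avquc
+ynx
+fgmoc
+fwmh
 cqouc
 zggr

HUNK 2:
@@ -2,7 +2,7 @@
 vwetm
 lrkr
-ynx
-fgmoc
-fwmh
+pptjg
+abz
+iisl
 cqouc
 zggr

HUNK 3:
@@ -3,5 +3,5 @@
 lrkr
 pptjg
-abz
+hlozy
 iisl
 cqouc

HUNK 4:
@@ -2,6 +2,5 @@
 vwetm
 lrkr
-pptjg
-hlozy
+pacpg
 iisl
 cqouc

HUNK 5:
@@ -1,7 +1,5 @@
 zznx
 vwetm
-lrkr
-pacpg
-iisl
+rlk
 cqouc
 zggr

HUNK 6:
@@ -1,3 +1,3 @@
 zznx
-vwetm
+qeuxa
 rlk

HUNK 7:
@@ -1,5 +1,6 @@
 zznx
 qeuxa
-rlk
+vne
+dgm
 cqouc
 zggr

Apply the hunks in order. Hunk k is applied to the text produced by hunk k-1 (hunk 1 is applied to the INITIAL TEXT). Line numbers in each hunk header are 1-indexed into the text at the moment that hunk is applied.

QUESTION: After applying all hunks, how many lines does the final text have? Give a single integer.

Hunk 1: at line 2 remove [zgfy,avquc] add [ynx,fgmoc,fwmh] -> 8 lines: zznx vwetm lrkr ynx fgmoc fwmh cqouc zggr
Hunk 2: at line 2 remove [ynx,fgmoc,fwmh] add [pptjg,abz,iisl] -> 8 lines: zznx vwetm lrkr pptjg abz iisl cqouc zggr
Hunk 3: at line 3 remove [abz] add [hlozy] -> 8 lines: zznx vwetm lrkr pptjg hlozy iisl cqouc zggr
Hunk 4: at line 2 remove [pptjg,hlozy] add [pacpg] -> 7 lines: zznx vwetm lrkr pacpg iisl cqouc zggr
Hunk 5: at line 1 remove [lrkr,pacpg,iisl] add [rlk] -> 5 lines: zznx vwetm rlk cqouc zggr
Hunk 6: at line 1 remove [vwetm] add [qeuxa] -> 5 lines: zznx qeuxa rlk cqouc zggr
Hunk 7: at line 1 remove [rlk] add [vne,dgm] -> 6 lines: zznx qeuxa vne dgm cqouc zggr
Final line count: 6

Answer: 6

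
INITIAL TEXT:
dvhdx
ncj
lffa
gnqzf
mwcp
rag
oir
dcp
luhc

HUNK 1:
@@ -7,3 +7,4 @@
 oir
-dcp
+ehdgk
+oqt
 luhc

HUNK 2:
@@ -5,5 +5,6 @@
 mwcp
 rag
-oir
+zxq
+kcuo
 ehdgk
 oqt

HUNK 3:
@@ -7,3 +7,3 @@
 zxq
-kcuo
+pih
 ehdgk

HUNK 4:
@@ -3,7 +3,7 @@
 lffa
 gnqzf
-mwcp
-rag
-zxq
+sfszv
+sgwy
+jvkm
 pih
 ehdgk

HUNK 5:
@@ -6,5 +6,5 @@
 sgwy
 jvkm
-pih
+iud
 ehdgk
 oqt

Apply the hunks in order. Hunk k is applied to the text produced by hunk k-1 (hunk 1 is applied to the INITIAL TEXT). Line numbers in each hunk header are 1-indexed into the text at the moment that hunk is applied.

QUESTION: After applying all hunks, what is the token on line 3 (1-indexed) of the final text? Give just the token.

Answer: lffa

Derivation:
Hunk 1: at line 7 remove [dcp] add [ehdgk,oqt] -> 10 lines: dvhdx ncj lffa gnqzf mwcp rag oir ehdgk oqt luhc
Hunk 2: at line 5 remove [oir] add [zxq,kcuo] -> 11 lines: dvhdx ncj lffa gnqzf mwcp rag zxq kcuo ehdgk oqt luhc
Hunk 3: at line 7 remove [kcuo] add [pih] -> 11 lines: dvhdx ncj lffa gnqzf mwcp rag zxq pih ehdgk oqt luhc
Hunk 4: at line 3 remove [mwcp,rag,zxq] add [sfszv,sgwy,jvkm] -> 11 lines: dvhdx ncj lffa gnqzf sfszv sgwy jvkm pih ehdgk oqt luhc
Hunk 5: at line 6 remove [pih] add [iud] -> 11 lines: dvhdx ncj lffa gnqzf sfszv sgwy jvkm iud ehdgk oqt luhc
Final line 3: lffa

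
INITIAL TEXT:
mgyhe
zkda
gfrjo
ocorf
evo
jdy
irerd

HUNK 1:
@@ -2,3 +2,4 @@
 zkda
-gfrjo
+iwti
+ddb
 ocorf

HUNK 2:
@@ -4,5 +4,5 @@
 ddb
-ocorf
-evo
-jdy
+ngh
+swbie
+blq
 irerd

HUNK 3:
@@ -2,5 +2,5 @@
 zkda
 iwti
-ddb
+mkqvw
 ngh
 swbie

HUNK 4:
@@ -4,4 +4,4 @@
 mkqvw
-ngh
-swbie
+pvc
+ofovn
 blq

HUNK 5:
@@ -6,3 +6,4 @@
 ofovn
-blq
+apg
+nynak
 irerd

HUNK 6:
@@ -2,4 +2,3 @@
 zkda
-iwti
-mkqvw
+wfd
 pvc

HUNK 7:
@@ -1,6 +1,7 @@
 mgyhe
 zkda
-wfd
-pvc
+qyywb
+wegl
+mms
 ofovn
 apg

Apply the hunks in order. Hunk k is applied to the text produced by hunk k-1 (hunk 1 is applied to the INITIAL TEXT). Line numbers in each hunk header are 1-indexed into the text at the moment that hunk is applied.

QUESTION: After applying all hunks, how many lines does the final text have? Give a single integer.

Answer: 9

Derivation:
Hunk 1: at line 2 remove [gfrjo] add [iwti,ddb] -> 8 lines: mgyhe zkda iwti ddb ocorf evo jdy irerd
Hunk 2: at line 4 remove [ocorf,evo,jdy] add [ngh,swbie,blq] -> 8 lines: mgyhe zkda iwti ddb ngh swbie blq irerd
Hunk 3: at line 2 remove [ddb] add [mkqvw] -> 8 lines: mgyhe zkda iwti mkqvw ngh swbie blq irerd
Hunk 4: at line 4 remove [ngh,swbie] add [pvc,ofovn] -> 8 lines: mgyhe zkda iwti mkqvw pvc ofovn blq irerd
Hunk 5: at line 6 remove [blq] add [apg,nynak] -> 9 lines: mgyhe zkda iwti mkqvw pvc ofovn apg nynak irerd
Hunk 6: at line 2 remove [iwti,mkqvw] add [wfd] -> 8 lines: mgyhe zkda wfd pvc ofovn apg nynak irerd
Hunk 7: at line 1 remove [wfd,pvc] add [qyywb,wegl,mms] -> 9 lines: mgyhe zkda qyywb wegl mms ofovn apg nynak irerd
Final line count: 9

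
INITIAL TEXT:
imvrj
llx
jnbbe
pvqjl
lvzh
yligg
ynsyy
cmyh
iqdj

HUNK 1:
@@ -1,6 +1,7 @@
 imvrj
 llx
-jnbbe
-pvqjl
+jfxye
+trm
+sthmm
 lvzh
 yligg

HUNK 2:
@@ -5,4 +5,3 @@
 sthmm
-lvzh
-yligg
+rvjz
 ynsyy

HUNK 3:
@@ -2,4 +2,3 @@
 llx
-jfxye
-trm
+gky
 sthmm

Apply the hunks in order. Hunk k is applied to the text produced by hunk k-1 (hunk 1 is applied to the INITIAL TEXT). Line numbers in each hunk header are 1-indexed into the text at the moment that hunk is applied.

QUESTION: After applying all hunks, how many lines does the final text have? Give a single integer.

Answer: 8

Derivation:
Hunk 1: at line 1 remove [jnbbe,pvqjl] add [jfxye,trm,sthmm] -> 10 lines: imvrj llx jfxye trm sthmm lvzh yligg ynsyy cmyh iqdj
Hunk 2: at line 5 remove [lvzh,yligg] add [rvjz] -> 9 lines: imvrj llx jfxye trm sthmm rvjz ynsyy cmyh iqdj
Hunk 3: at line 2 remove [jfxye,trm] add [gky] -> 8 lines: imvrj llx gky sthmm rvjz ynsyy cmyh iqdj
Final line count: 8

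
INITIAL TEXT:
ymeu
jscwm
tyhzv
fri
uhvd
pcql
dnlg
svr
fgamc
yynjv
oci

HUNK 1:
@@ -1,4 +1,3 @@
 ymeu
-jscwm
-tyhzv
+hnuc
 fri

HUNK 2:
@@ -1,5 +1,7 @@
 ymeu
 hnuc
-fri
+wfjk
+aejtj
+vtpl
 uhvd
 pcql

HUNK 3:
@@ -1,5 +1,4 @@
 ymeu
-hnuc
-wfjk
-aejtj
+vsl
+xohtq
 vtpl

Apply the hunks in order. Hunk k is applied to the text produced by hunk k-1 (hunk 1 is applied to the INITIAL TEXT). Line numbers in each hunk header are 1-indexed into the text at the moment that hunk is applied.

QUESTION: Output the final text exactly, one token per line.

Hunk 1: at line 1 remove [jscwm,tyhzv] add [hnuc] -> 10 lines: ymeu hnuc fri uhvd pcql dnlg svr fgamc yynjv oci
Hunk 2: at line 1 remove [fri] add [wfjk,aejtj,vtpl] -> 12 lines: ymeu hnuc wfjk aejtj vtpl uhvd pcql dnlg svr fgamc yynjv oci
Hunk 3: at line 1 remove [hnuc,wfjk,aejtj] add [vsl,xohtq] -> 11 lines: ymeu vsl xohtq vtpl uhvd pcql dnlg svr fgamc yynjv oci

Answer: ymeu
vsl
xohtq
vtpl
uhvd
pcql
dnlg
svr
fgamc
yynjv
oci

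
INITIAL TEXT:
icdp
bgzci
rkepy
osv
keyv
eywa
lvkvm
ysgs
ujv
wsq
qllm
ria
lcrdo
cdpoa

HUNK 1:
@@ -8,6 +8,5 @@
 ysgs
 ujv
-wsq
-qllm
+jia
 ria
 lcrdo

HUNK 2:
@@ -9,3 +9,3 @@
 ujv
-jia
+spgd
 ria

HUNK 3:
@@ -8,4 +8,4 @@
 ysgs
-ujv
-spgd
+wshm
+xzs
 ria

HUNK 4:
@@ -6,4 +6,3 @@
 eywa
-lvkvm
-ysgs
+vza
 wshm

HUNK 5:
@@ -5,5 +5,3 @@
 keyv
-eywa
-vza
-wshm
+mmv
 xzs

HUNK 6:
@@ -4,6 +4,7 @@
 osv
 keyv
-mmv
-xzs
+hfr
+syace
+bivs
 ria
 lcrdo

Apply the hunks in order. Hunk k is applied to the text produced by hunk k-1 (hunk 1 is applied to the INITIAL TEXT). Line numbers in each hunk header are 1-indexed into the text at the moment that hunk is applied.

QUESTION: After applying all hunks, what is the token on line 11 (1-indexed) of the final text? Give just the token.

Answer: cdpoa

Derivation:
Hunk 1: at line 8 remove [wsq,qllm] add [jia] -> 13 lines: icdp bgzci rkepy osv keyv eywa lvkvm ysgs ujv jia ria lcrdo cdpoa
Hunk 2: at line 9 remove [jia] add [spgd] -> 13 lines: icdp bgzci rkepy osv keyv eywa lvkvm ysgs ujv spgd ria lcrdo cdpoa
Hunk 3: at line 8 remove [ujv,spgd] add [wshm,xzs] -> 13 lines: icdp bgzci rkepy osv keyv eywa lvkvm ysgs wshm xzs ria lcrdo cdpoa
Hunk 4: at line 6 remove [lvkvm,ysgs] add [vza] -> 12 lines: icdp bgzci rkepy osv keyv eywa vza wshm xzs ria lcrdo cdpoa
Hunk 5: at line 5 remove [eywa,vza,wshm] add [mmv] -> 10 lines: icdp bgzci rkepy osv keyv mmv xzs ria lcrdo cdpoa
Hunk 6: at line 4 remove [mmv,xzs] add [hfr,syace,bivs] -> 11 lines: icdp bgzci rkepy osv keyv hfr syace bivs ria lcrdo cdpoa
Final line 11: cdpoa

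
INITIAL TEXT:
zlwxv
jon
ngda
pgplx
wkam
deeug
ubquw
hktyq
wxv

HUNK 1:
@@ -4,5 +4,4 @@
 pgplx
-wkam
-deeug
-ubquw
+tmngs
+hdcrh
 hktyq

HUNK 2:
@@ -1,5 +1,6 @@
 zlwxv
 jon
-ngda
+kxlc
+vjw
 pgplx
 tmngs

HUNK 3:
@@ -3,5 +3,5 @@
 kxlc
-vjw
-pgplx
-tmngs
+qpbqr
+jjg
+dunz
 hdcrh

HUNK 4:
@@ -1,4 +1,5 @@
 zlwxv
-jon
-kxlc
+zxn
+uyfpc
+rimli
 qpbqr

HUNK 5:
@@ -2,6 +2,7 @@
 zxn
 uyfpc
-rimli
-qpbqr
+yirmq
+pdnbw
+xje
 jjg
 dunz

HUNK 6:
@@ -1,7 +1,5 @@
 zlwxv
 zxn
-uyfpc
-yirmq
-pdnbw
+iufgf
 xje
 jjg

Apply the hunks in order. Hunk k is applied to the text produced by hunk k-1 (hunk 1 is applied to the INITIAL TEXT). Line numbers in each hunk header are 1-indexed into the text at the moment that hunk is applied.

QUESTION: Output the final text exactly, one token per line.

Hunk 1: at line 4 remove [wkam,deeug,ubquw] add [tmngs,hdcrh] -> 8 lines: zlwxv jon ngda pgplx tmngs hdcrh hktyq wxv
Hunk 2: at line 1 remove [ngda] add [kxlc,vjw] -> 9 lines: zlwxv jon kxlc vjw pgplx tmngs hdcrh hktyq wxv
Hunk 3: at line 3 remove [vjw,pgplx,tmngs] add [qpbqr,jjg,dunz] -> 9 lines: zlwxv jon kxlc qpbqr jjg dunz hdcrh hktyq wxv
Hunk 4: at line 1 remove [jon,kxlc] add [zxn,uyfpc,rimli] -> 10 lines: zlwxv zxn uyfpc rimli qpbqr jjg dunz hdcrh hktyq wxv
Hunk 5: at line 2 remove [rimli,qpbqr] add [yirmq,pdnbw,xje] -> 11 lines: zlwxv zxn uyfpc yirmq pdnbw xje jjg dunz hdcrh hktyq wxv
Hunk 6: at line 1 remove [uyfpc,yirmq,pdnbw] add [iufgf] -> 9 lines: zlwxv zxn iufgf xje jjg dunz hdcrh hktyq wxv

Answer: zlwxv
zxn
iufgf
xje
jjg
dunz
hdcrh
hktyq
wxv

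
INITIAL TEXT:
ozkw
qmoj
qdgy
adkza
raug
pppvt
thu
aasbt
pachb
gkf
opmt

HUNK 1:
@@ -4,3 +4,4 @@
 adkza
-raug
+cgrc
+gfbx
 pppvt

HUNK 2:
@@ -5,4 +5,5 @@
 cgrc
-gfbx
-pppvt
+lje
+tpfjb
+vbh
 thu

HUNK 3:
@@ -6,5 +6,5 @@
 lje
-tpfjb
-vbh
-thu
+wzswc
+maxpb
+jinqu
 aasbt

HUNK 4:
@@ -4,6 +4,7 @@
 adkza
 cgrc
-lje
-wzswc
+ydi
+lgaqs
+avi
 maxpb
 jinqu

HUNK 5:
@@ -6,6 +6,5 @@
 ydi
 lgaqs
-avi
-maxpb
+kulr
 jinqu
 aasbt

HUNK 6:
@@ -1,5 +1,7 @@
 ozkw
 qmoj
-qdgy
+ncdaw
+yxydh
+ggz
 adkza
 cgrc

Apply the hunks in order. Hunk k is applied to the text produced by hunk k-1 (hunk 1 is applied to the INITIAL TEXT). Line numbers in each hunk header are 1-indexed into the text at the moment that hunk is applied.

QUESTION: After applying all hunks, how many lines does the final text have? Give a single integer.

Answer: 15

Derivation:
Hunk 1: at line 4 remove [raug] add [cgrc,gfbx] -> 12 lines: ozkw qmoj qdgy adkza cgrc gfbx pppvt thu aasbt pachb gkf opmt
Hunk 2: at line 5 remove [gfbx,pppvt] add [lje,tpfjb,vbh] -> 13 lines: ozkw qmoj qdgy adkza cgrc lje tpfjb vbh thu aasbt pachb gkf opmt
Hunk 3: at line 6 remove [tpfjb,vbh,thu] add [wzswc,maxpb,jinqu] -> 13 lines: ozkw qmoj qdgy adkza cgrc lje wzswc maxpb jinqu aasbt pachb gkf opmt
Hunk 4: at line 4 remove [lje,wzswc] add [ydi,lgaqs,avi] -> 14 lines: ozkw qmoj qdgy adkza cgrc ydi lgaqs avi maxpb jinqu aasbt pachb gkf opmt
Hunk 5: at line 6 remove [avi,maxpb] add [kulr] -> 13 lines: ozkw qmoj qdgy adkza cgrc ydi lgaqs kulr jinqu aasbt pachb gkf opmt
Hunk 6: at line 1 remove [qdgy] add [ncdaw,yxydh,ggz] -> 15 lines: ozkw qmoj ncdaw yxydh ggz adkza cgrc ydi lgaqs kulr jinqu aasbt pachb gkf opmt
Final line count: 15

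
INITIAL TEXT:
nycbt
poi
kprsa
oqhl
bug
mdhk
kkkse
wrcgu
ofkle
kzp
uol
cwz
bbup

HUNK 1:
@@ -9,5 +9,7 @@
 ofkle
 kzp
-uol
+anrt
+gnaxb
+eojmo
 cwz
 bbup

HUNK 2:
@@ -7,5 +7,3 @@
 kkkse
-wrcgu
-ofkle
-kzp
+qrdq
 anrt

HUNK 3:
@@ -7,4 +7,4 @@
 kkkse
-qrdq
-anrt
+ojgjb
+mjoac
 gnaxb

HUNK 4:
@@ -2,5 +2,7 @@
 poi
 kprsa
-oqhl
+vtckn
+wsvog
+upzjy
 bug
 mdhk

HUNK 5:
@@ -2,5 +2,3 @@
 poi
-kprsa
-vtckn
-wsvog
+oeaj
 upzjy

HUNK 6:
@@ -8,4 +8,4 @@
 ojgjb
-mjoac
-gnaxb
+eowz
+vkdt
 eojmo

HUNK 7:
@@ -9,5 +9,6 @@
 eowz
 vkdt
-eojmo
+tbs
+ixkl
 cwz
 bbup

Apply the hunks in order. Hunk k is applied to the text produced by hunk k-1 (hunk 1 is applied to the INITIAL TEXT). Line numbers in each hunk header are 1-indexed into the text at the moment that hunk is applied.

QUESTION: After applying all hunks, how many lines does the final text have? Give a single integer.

Answer: 14

Derivation:
Hunk 1: at line 9 remove [uol] add [anrt,gnaxb,eojmo] -> 15 lines: nycbt poi kprsa oqhl bug mdhk kkkse wrcgu ofkle kzp anrt gnaxb eojmo cwz bbup
Hunk 2: at line 7 remove [wrcgu,ofkle,kzp] add [qrdq] -> 13 lines: nycbt poi kprsa oqhl bug mdhk kkkse qrdq anrt gnaxb eojmo cwz bbup
Hunk 3: at line 7 remove [qrdq,anrt] add [ojgjb,mjoac] -> 13 lines: nycbt poi kprsa oqhl bug mdhk kkkse ojgjb mjoac gnaxb eojmo cwz bbup
Hunk 4: at line 2 remove [oqhl] add [vtckn,wsvog,upzjy] -> 15 lines: nycbt poi kprsa vtckn wsvog upzjy bug mdhk kkkse ojgjb mjoac gnaxb eojmo cwz bbup
Hunk 5: at line 2 remove [kprsa,vtckn,wsvog] add [oeaj] -> 13 lines: nycbt poi oeaj upzjy bug mdhk kkkse ojgjb mjoac gnaxb eojmo cwz bbup
Hunk 6: at line 8 remove [mjoac,gnaxb] add [eowz,vkdt] -> 13 lines: nycbt poi oeaj upzjy bug mdhk kkkse ojgjb eowz vkdt eojmo cwz bbup
Hunk 7: at line 9 remove [eojmo] add [tbs,ixkl] -> 14 lines: nycbt poi oeaj upzjy bug mdhk kkkse ojgjb eowz vkdt tbs ixkl cwz bbup
Final line count: 14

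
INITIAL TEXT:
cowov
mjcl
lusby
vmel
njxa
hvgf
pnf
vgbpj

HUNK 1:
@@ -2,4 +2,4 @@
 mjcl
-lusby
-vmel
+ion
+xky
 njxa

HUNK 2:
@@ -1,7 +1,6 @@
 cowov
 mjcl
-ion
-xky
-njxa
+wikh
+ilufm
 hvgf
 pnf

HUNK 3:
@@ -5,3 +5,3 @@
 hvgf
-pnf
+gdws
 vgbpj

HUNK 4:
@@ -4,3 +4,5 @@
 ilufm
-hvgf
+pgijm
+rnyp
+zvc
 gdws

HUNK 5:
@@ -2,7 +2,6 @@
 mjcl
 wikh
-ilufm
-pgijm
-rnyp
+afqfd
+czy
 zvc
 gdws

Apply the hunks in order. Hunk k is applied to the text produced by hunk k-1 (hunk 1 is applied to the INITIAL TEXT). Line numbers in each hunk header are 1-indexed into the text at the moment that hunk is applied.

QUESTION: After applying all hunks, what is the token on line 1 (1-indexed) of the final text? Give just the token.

Answer: cowov

Derivation:
Hunk 1: at line 2 remove [lusby,vmel] add [ion,xky] -> 8 lines: cowov mjcl ion xky njxa hvgf pnf vgbpj
Hunk 2: at line 1 remove [ion,xky,njxa] add [wikh,ilufm] -> 7 lines: cowov mjcl wikh ilufm hvgf pnf vgbpj
Hunk 3: at line 5 remove [pnf] add [gdws] -> 7 lines: cowov mjcl wikh ilufm hvgf gdws vgbpj
Hunk 4: at line 4 remove [hvgf] add [pgijm,rnyp,zvc] -> 9 lines: cowov mjcl wikh ilufm pgijm rnyp zvc gdws vgbpj
Hunk 5: at line 2 remove [ilufm,pgijm,rnyp] add [afqfd,czy] -> 8 lines: cowov mjcl wikh afqfd czy zvc gdws vgbpj
Final line 1: cowov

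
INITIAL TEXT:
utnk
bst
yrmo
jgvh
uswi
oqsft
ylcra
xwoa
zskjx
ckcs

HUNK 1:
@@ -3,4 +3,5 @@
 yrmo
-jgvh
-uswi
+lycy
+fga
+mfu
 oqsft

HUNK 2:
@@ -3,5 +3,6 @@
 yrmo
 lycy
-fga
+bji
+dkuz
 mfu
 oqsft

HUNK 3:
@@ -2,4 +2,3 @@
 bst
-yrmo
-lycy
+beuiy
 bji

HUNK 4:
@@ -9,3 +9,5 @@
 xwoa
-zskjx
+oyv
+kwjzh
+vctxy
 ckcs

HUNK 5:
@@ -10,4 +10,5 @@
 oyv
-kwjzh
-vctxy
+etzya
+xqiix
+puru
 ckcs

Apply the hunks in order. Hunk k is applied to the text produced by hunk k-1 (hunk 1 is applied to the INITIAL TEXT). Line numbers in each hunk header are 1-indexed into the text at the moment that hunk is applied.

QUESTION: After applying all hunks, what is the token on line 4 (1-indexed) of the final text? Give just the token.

Hunk 1: at line 3 remove [jgvh,uswi] add [lycy,fga,mfu] -> 11 lines: utnk bst yrmo lycy fga mfu oqsft ylcra xwoa zskjx ckcs
Hunk 2: at line 3 remove [fga] add [bji,dkuz] -> 12 lines: utnk bst yrmo lycy bji dkuz mfu oqsft ylcra xwoa zskjx ckcs
Hunk 3: at line 2 remove [yrmo,lycy] add [beuiy] -> 11 lines: utnk bst beuiy bji dkuz mfu oqsft ylcra xwoa zskjx ckcs
Hunk 4: at line 9 remove [zskjx] add [oyv,kwjzh,vctxy] -> 13 lines: utnk bst beuiy bji dkuz mfu oqsft ylcra xwoa oyv kwjzh vctxy ckcs
Hunk 5: at line 10 remove [kwjzh,vctxy] add [etzya,xqiix,puru] -> 14 lines: utnk bst beuiy bji dkuz mfu oqsft ylcra xwoa oyv etzya xqiix puru ckcs
Final line 4: bji

Answer: bji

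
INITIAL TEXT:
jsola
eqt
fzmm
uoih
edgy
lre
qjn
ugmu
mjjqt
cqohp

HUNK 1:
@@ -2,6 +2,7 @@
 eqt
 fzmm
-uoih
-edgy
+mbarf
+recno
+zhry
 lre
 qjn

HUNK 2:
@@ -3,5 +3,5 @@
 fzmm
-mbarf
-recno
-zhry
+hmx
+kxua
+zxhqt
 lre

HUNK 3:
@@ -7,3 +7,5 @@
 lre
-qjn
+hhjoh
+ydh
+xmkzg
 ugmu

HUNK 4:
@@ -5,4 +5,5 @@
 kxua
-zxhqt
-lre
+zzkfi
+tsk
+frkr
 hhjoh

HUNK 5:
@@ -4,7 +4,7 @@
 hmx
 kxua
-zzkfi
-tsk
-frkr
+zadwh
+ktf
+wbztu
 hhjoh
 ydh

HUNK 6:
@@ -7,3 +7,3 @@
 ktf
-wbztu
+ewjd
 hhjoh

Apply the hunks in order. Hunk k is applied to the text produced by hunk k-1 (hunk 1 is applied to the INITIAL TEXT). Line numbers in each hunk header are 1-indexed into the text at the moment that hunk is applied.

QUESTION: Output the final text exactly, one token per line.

Answer: jsola
eqt
fzmm
hmx
kxua
zadwh
ktf
ewjd
hhjoh
ydh
xmkzg
ugmu
mjjqt
cqohp

Derivation:
Hunk 1: at line 2 remove [uoih,edgy] add [mbarf,recno,zhry] -> 11 lines: jsola eqt fzmm mbarf recno zhry lre qjn ugmu mjjqt cqohp
Hunk 2: at line 3 remove [mbarf,recno,zhry] add [hmx,kxua,zxhqt] -> 11 lines: jsola eqt fzmm hmx kxua zxhqt lre qjn ugmu mjjqt cqohp
Hunk 3: at line 7 remove [qjn] add [hhjoh,ydh,xmkzg] -> 13 lines: jsola eqt fzmm hmx kxua zxhqt lre hhjoh ydh xmkzg ugmu mjjqt cqohp
Hunk 4: at line 5 remove [zxhqt,lre] add [zzkfi,tsk,frkr] -> 14 lines: jsola eqt fzmm hmx kxua zzkfi tsk frkr hhjoh ydh xmkzg ugmu mjjqt cqohp
Hunk 5: at line 4 remove [zzkfi,tsk,frkr] add [zadwh,ktf,wbztu] -> 14 lines: jsola eqt fzmm hmx kxua zadwh ktf wbztu hhjoh ydh xmkzg ugmu mjjqt cqohp
Hunk 6: at line 7 remove [wbztu] add [ewjd] -> 14 lines: jsola eqt fzmm hmx kxua zadwh ktf ewjd hhjoh ydh xmkzg ugmu mjjqt cqohp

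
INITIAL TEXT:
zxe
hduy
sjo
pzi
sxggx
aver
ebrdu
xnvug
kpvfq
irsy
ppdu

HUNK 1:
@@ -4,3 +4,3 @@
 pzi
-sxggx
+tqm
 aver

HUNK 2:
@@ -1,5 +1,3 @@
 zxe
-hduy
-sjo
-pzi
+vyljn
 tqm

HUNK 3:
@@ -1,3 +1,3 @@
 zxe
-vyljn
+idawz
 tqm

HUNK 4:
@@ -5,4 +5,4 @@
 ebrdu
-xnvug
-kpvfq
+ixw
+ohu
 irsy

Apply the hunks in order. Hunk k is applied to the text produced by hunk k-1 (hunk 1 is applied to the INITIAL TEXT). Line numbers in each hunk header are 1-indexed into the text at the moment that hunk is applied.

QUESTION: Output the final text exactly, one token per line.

Answer: zxe
idawz
tqm
aver
ebrdu
ixw
ohu
irsy
ppdu

Derivation:
Hunk 1: at line 4 remove [sxggx] add [tqm] -> 11 lines: zxe hduy sjo pzi tqm aver ebrdu xnvug kpvfq irsy ppdu
Hunk 2: at line 1 remove [hduy,sjo,pzi] add [vyljn] -> 9 lines: zxe vyljn tqm aver ebrdu xnvug kpvfq irsy ppdu
Hunk 3: at line 1 remove [vyljn] add [idawz] -> 9 lines: zxe idawz tqm aver ebrdu xnvug kpvfq irsy ppdu
Hunk 4: at line 5 remove [xnvug,kpvfq] add [ixw,ohu] -> 9 lines: zxe idawz tqm aver ebrdu ixw ohu irsy ppdu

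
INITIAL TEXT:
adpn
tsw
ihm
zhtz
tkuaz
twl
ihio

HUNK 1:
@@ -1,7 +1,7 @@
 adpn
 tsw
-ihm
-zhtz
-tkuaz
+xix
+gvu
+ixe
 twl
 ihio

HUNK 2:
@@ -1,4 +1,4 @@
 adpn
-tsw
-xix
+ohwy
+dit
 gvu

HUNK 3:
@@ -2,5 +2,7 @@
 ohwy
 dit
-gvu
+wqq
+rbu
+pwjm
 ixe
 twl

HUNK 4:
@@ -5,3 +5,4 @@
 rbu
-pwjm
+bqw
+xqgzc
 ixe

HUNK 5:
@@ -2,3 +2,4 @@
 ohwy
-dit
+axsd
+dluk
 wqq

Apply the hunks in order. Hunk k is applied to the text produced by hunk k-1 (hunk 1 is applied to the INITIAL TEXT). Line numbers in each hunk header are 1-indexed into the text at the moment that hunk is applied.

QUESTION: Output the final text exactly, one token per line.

Answer: adpn
ohwy
axsd
dluk
wqq
rbu
bqw
xqgzc
ixe
twl
ihio

Derivation:
Hunk 1: at line 1 remove [ihm,zhtz,tkuaz] add [xix,gvu,ixe] -> 7 lines: adpn tsw xix gvu ixe twl ihio
Hunk 2: at line 1 remove [tsw,xix] add [ohwy,dit] -> 7 lines: adpn ohwy dit gvu ixe twl ihio
Hunk 3: at line 2 remove [gvu] add [wqq,rbu,pwjm] -> 9 lines: adpn ohwy dit wqq rbu pwjm ixe twl ihio
Hunk 4: at line 5 remove [pwjm] add [bqw,xqgzc] -> 10 lines: adpn ohwy dit wqq rbu bqw xqgzc ixe twl ihio
Hunk 5: at line 2 remove [dit] add [axsd,dluk] -> 11 lines: adpn ohwy axsd dluk wqq rbu bqw xqgzc ixe twl ihio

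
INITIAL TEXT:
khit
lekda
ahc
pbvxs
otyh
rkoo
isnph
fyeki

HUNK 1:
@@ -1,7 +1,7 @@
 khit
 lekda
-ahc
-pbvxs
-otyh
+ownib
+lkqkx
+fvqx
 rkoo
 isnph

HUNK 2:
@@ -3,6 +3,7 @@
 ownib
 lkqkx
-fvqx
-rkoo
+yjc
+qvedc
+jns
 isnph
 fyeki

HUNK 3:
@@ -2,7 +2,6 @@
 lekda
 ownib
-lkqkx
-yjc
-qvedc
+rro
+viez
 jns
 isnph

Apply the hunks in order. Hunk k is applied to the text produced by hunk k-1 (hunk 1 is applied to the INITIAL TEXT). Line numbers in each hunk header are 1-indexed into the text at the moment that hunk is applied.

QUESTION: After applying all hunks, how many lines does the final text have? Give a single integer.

Hunk 1: at line 1 remove [ahc,pbvxs,otyh] add [ownib,lkqkx,fvqx] -> 8 lines: khit lekda ownib lkqkx fvqx rkoo isnph fyeki
Hunk 2: at line 3 remove [fvqx,rkoo] add [yjc,qvedc,jns] -> 9 lines: khit lekda ownib lkqkx yjc qvedc jns isnph fyeki
Hunk 3: at line 2 remove [lkqkx,yjc,qvedc] add [rro,viez] -> 8 lines: khit lekda ownib rro viez jns isnph fyeki
Final line count: 8

Answer: 8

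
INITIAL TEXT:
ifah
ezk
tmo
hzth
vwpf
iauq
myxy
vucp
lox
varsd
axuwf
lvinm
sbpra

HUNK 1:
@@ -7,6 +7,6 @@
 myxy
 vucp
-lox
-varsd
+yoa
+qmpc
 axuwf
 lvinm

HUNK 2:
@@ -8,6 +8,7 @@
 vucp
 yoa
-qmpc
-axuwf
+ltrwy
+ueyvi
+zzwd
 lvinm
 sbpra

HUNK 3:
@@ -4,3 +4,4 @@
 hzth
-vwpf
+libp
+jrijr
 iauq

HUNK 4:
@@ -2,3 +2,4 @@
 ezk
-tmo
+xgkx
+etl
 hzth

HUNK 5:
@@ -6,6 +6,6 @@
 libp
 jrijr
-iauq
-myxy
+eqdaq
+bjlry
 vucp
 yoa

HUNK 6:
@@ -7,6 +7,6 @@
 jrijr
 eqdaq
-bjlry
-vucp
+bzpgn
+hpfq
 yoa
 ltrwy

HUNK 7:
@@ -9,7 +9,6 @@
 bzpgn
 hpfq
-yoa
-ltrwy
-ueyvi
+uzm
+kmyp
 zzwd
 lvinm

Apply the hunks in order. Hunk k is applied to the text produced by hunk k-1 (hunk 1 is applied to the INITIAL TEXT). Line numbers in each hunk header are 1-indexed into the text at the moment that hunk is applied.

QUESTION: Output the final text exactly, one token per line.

Hunk 1: at line 7 remove [lox,varsd] add [yoa,qmpc] -> 13 lines: ifah ezk tmo hzth vwpf iauq myxy vucp yoa qmpc axuwf lvinm sbpra
Hunk 2: at line 8 remove [qmpc,axuwf] add [ltrwy,ueyvi,zzwd] -> 14 lines: ifah ezk tmo hzth vwpf iauq myxy vucp yoa ltrwy ueyvi zzwd lvinm sbpra
Hunk 3: at line 4 remove [vwpf] add [libp,jrijr] -> 15 lines: ifah ezk tmo hzth libp jrijr iauq myxy vucp yoa ltrwy ueyvi zzwd lvinm sbpra
Hunk 4: at line 2 remove [tmo] add [xgkx,etl] -> 16 lines: ifah ezk xgkx etl hzth libp jrijr iauq myxy vucp yoa ltrwy ueyvi zzwd lvinm sbpra
Hunk 5: at line 6 remove [iauq,myxy] add [eqdaq,bjlry] -> 16 lines: ifah ezk xgkx etl hzth libp jrijr eqdaq bjlry vucp yoa ltrwy ueyvi zzwd lvinm sbpra
Hunk 6: at line 7 remove [bjlry,vucp] add [bzpgn,hpfq] -> 16 lines: ifah ezk xgkx etl hzth libp jrijr eqdaq bzpgn hpfq yoa ltrwy ueyvi zzwd lvinm sbpra
Hunk 7: at line 9 remove [yoa,ltrwy,ueyvi] add [uzm,kmyp] -> 15 lines: ifah ezk xgkx etl hzth libp jrijr eqdaq bzpgn hpfq uzm kmyp zzwd lvinm sbpra

Answer: ifah
ezk
xgkx
etl
hzth
libp
jrijr
eqdaq
bzpgn
hpfq
uzm
kmyp
zzwd
lvinm
sbpra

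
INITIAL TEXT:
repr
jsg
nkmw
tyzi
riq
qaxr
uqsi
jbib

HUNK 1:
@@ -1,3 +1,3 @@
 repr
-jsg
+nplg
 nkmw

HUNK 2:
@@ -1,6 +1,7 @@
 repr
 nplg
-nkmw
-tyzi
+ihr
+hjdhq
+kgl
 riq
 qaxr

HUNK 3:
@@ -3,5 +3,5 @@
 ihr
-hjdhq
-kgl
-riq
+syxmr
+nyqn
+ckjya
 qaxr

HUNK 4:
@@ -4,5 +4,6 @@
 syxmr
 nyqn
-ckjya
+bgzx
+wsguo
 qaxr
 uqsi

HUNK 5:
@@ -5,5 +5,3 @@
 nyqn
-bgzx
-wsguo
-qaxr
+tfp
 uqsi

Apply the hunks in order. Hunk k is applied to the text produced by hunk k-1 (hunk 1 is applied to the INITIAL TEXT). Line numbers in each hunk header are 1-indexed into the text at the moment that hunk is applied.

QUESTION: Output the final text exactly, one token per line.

Answer: repr
nplg
ihr
syxmr
nyqn
tfp
uqsi
jbib

Derivation:
Hunk 1: at line 1 remove [jsg] add [nplg] -> 8 lines: repr nplg nkmw tyzi riq qaxr uqsi jbib
Hunk 2: at line 1 remove [nkmw,tyzi] add [ihr,hjdhq,kgl] -> 9 lines: repr nplg ihr hjdhq kgl riq qaxr uqsi jbib
Hunk 3: at line 3 remove [hjdhq,kgl,riq] add [syxmr,nyqn,ckjya] -> 9 lines: repr nplg ihr syxmr nyqn ckjya qaxr uqsi jbib
Hunk 4: at line 4 remove [ckjya] add [bgzx,wsguo] -> 10 lines: repr nplg ihr syxmr nyqn bgzx wsguo qaxr uqsi jbib
Hunk 5: at line 5 remove [bgzx,wsguo,qaxr] add [tfp] -> 8 lines: repr nplg ihr syxmr nyqn tfp uqsi jbib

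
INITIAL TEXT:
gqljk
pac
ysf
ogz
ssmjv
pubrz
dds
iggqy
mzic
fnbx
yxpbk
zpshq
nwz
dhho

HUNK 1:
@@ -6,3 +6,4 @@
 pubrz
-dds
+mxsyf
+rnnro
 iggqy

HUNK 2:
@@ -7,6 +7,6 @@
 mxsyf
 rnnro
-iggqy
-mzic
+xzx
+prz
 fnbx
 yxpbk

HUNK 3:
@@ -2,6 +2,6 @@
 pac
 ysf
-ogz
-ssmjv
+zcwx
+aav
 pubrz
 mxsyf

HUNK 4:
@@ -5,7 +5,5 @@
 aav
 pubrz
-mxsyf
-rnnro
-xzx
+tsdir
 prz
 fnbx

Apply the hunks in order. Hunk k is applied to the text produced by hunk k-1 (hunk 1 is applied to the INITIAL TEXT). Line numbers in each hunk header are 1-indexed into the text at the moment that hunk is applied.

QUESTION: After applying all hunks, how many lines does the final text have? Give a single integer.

Hunk 1: at line 6 remove [dds] add [mxsyf,rnnro] -> 15 lines: gqljk pac ysf ogz ssmjv pubrz mxsyf rnnro iggqy mzic fnbx yxpbk zpshq nwz dhho
Hunk 2: at line 7 remove [iggqy,mzic] add [xzx,prz] -> 15 lines: gqljk pac ysf ogz ssmjv pubrz mxsyf rnnro xzx prz fnbx yxpbk zpshq nwz dhho
Hunk 3: at line 2 remove [ogz,ssmjv] add [zcwx,aav] -> 15 lines: gqljk pac ysf zcwx aav pubrz mxsyf rnnro xzx prz fnbx yxpbk zpshq nwz dhho
Hunk 4: at line 5 remove [mxsyf,rnnro,xzx] add [tsdir] -> 13 lines: gqljk pac ysf zcwx aav pubrz tsdir prz fnbx yxpbk zpshq nwz dhho
Final line count: 13

Answer: 13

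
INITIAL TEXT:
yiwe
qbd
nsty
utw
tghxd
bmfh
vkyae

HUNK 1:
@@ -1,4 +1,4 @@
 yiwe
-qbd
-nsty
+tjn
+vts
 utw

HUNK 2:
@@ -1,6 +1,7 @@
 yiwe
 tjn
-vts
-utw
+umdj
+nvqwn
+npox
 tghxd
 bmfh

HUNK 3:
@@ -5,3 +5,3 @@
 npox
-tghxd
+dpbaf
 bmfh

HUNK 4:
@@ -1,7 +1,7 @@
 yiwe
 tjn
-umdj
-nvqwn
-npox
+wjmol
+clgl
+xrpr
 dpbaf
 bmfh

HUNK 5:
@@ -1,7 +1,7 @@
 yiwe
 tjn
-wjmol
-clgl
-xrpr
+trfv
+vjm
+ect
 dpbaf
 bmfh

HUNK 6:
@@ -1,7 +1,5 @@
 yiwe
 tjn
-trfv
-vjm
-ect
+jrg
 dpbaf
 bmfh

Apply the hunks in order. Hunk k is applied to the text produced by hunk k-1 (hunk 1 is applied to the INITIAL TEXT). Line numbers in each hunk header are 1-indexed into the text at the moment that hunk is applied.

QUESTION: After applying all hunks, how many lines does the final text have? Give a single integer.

Answer: 6

Derivation:
Hunk 1: at line 1 remove [qbd,nsty] add [tjn,vts] -> 7 lines: yiwe tjn vts utw tghxd bmfh vkyae
Hunk 2: at line 1 remove [vts,utw] add [umdj,nvqwn,npox] -> 8 lines: yiwe tjn umdj nvqwn npox tghxd bmfh vkyae
Hunk 3: at line 5 remove [tghxd] add [dpbaf] -> 8 lines: yiwe tjn umdj nvqwn npox dpbaf bmfh vkyae
Hunk 4: at line 1 remove [umdj,nvqwn,npox] add [wjmol,clgl,xrpr] -> 8 lines: yiwe tjn wjmol clgl xrpr dpbaf bmfh vkyae
Hunk 5: at line 1 remove [wjmol,clgl,xrpr] add [trfv,vjm,ect] -> 8 lines: yiwe tjn trfv vjm ect dpbaf bmfh vkyae
Hunk 6: at line 1 remove [trfv,vjm,ect] add [jrg] -> 6 lines: yiwe tjn jrg dpbaf bmfh vkyae
Final line count: 6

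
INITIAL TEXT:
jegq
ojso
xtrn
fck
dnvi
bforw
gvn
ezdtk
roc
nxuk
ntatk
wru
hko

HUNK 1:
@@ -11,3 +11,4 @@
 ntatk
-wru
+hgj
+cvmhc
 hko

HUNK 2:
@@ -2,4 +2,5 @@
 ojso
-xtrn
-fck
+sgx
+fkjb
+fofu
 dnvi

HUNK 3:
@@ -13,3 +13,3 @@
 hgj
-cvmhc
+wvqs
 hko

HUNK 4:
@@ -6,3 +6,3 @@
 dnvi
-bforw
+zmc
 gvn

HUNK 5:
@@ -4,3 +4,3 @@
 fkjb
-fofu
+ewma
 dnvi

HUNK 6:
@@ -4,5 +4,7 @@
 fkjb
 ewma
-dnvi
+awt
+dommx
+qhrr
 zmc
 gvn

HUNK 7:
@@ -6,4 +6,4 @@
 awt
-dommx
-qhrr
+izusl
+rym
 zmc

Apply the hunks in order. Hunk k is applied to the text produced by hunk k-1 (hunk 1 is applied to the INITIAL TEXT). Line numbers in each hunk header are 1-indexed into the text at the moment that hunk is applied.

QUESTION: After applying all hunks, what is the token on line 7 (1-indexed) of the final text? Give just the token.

Answer: izusl

Derivation:
Hunk 1: at line 11 remove [wru] add [hgj,cvmhc] -> 14 lines: jegq ojso xtrn fck dnvi bforw gvn ezdtk roc nxuk ntatk hgj cvmhc hko
Hunk 2: at line 2 remove [xtrn,fck] add [sgx,fkjb,fofu] -> 15 lines: jegq ojso sgx fkjb fofu dnvi bforw gvn ezdtk roc nxuk ntatk hgj cvmhc hko
Hunk 3: at line 13 remove [cvmhc] add [wvqs] -> 15 lines: jegq ojso sgx fkjb fofu dnvi bforw gvn ezdtk roc nxuk ntatk hgj wvqs hko
Hunk 4: at line 6 remove [bforw] add [zmc] -> 15 lines: jegq ojso sgx fkjb fofu dnvi zmc gvn ezdtk roc nxuk ntatk hgj wvqs hko
Hunk 5: at line 4 remove [fofu] add [ewma] -> 15 lines: jegq ojso sgx fkjb ewma dnvi zmc gvn ezdtk roc nxuk ntatk hgj wvqs hko
Hunk 6: at line 4 remove [dnvi] add [awt,dommx,qhrr] -> 17 lines: jegq ojso sgx fkjb ewma awt dommx qhrr zmc gvn ezdtk roc nxuk ntatk hgj wvqs hko
Hunk 7: at line 6 remove [dommx,qhrr] add [izusl,rym] -> 17 lines: jegq ojso sgx fkjb ewma awt izusl rym zmc gvn ezdtk roc nxuk ntatk hgj wvqs hko
Final line 7: izusl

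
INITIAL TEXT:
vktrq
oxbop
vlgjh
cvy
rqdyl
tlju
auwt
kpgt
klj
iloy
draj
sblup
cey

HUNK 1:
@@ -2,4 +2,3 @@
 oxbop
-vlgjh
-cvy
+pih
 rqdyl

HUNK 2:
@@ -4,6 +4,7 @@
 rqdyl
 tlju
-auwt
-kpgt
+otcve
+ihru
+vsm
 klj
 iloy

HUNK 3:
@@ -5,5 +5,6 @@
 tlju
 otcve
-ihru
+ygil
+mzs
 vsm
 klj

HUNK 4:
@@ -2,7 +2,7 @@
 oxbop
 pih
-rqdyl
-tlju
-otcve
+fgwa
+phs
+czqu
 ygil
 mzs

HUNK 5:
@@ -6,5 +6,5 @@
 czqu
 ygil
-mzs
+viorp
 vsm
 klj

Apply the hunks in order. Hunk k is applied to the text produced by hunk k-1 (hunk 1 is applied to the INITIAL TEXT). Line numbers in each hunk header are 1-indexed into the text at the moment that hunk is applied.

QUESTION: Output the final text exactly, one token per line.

Answer: vktrq
oxbop
pih
fgwa
phs
czqu
ygil
viorp
vsm
klj
iloy
draj
sblup
cey

Derivation:
Hunk 1: at line 2 remove [vlgjh,cvy] add [pih] -> 12 lines: vktrq oxbop pih rqdyl tlju auwt kpgt klj iloy draj sblup cey
Hunk 2: at line 4 remove [auwt,kpgt] add [otcve,ihru,vsm] -> 13 lines: vktrq oxbop pih rqdyl tlju otcve ihru vsm klj iloy draj sblup cey
Hunk 3: at line 5 remove [ihru] add [ygil,mzs] -> 14 lines: vktrq oxbop pih rqdyl tlju otcve ygil mzs vsm klj iloy draj sblup cey
Hunk 4: at line 2 remove [rqdyl,tlju,otcve] add [fgwa,phs,czqu] -> 14 lines: vktrq oxbop pih fgwa phs czqu ygil mzs vsm klj iloy draj sblup cey
Hunk 5: at line 6 remove [mzs] add [viorp] -> 14 lines: vktrq oxbop pih fgwa phs czqu ygil viorp vsm klj iloy draj sblup cey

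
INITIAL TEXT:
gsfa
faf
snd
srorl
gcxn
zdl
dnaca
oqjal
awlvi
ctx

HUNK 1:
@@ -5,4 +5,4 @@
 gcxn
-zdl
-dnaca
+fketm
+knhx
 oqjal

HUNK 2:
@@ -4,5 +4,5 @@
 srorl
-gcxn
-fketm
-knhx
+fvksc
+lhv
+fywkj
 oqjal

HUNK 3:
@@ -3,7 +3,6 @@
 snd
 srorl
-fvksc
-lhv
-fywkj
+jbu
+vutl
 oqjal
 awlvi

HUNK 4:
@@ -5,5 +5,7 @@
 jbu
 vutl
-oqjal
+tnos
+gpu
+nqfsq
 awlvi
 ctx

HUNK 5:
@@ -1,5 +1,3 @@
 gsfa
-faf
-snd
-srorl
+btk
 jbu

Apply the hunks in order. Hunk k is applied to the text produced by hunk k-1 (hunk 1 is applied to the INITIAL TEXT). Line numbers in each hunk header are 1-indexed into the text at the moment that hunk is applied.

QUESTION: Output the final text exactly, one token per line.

Hunk 1: at line 5 remove [zdl,dnaca] add [fketm,knhx] -> 10 lines: gsfa faf snd srorl gcxn fketm knhx oqjal awlvi ctx
Hunk 2: at line 4 remove [gcxn,fketm,knhx] add [fvksc,lhv,fywkj] -> 10 lines: gsfa faf snd srorl fvksc lhv fywkj oqjal awlvi ctx
Hunk 3: at line 3 remove [fvksc,lhv,fywkj] add [jbu,vutl] -> 9 lines: gsfa faf snd srorl jbu vutl oqjal awlvi ctx
Hunk 4: at line 5 remove [oqjal] add [tnos,gpu,nqfsq] -> 11 lines: gsfa faf snd srorl jbu vutl tnos gpu nqfsq awlvi ctx
Hunk 5: at line 1 remove [faf,snd,srorl] add [btk] -> 9 lines: gsfa btk jbu vutl tnos gpu nqfsq awlvi ctx

Answer: gsfa
btk
jbu
vutl
tnos
gpu
nqfsq
awlvi
ctx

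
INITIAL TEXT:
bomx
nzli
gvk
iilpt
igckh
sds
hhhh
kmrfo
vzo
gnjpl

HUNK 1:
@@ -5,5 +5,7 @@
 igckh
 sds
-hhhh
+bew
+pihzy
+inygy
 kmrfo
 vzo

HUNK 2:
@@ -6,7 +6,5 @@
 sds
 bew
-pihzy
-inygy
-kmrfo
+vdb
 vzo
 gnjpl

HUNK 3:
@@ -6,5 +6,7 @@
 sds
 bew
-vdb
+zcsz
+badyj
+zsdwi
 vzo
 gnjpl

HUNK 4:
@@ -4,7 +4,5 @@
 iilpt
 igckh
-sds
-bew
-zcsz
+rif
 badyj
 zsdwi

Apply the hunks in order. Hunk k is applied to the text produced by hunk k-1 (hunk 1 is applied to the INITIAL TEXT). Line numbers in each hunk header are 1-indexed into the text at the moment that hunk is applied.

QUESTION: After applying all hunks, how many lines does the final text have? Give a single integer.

Answer: 10

Derivation:
Hunk 1: at line 5 remove [hhhh] add [bew,pihzy,inygy] -> 12 lines: bomx nzli gvk iilpt igckh sds bew pihzy inygy kmrfo vzo gnjpl
Hunk 2: at line 6 remove [pihzy,inygy,kmrfo] add [vdb] -> 10 lines: bomx nzli gvk iilpt igckh sds bew vdb vzo gnjpl
Hunk 3: at line 6 remove [vdb] add [zcsz,badyj,zsdwi] -> 12 lines: bomx nzli gvk iilpt igckh sds bew zcsz badyj zsdwi vzo gnjpl
Hunk 4: at line 4 remove [sds,bew,zcsz] add [rif] -> 10 lines: bomx nzli gvk iilpt igckh rif badyj zsdwi vzo gnjpl
Final line count: 10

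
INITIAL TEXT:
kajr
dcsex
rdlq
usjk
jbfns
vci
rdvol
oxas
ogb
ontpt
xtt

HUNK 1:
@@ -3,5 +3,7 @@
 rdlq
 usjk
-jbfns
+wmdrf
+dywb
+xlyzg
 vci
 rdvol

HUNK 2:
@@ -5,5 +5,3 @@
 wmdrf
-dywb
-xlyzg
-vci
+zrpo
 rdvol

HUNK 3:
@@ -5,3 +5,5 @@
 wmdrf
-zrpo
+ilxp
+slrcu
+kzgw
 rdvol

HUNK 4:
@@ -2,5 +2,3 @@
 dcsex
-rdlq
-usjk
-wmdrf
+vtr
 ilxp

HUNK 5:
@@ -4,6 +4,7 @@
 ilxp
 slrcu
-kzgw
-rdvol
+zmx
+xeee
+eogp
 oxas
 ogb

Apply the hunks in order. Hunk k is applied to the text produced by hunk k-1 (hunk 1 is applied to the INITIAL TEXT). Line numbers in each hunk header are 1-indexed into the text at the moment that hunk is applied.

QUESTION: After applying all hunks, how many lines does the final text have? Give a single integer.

Hunk 1: at line 3 remove [jbfns] add [wmdrf,dywb,xlyzg] -> 13 lines: kajr dcsex rdlq usjk wmdrf dywb xlyzg vci rdvol oxas ogb ontpt xtt
Hunk 2: at line 5 remove [dywb,xlyzg,vci] add [zrpo] -> 11 lines: kajr dcsex rdlq usjk wmdrf zrpo rdvol oxas ogb ontpt xtt
Hunk 3: at line 5 remove [zrpo] add [ilxp,slrcu,kzgw] -> 13 lines: kajr dcsex rdlq usjk wmdrf ilxp slrcu kzgw rdvol oxas ogb ontpt xtt
Hunk 4: at line 2 remove [rdlq,usjk,wmdrf] add [vtr] -> 11 lines: kajr dcsex vtr ilxp slrcu kzgw rdvol oxas ogb ontpt xtt
Hunk 5: at line 4 remove [kzgw,rdvol] add [zmx,xeee,eogp] -> 12 lines: kajr dcsex vtr ilxp slrcu zmx xeee eogp oxas ogb ontpt xtt
Final line count: 12

Answer: 12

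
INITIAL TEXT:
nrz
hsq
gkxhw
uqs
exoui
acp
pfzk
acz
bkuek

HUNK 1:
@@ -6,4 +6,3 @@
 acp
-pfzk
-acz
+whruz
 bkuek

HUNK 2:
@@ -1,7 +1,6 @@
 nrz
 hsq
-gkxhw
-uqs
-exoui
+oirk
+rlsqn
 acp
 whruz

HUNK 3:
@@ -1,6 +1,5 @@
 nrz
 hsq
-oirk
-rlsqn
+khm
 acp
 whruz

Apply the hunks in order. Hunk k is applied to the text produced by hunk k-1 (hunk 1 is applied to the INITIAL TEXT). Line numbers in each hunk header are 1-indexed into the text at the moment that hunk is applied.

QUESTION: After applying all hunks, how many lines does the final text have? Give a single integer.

Hunk 1: at line 6 remove [pfzk,acz] add [whruz] -> 8 lines: nrz hsq gkxhw uqs exoui acp whruz bkuek
Hunk 2: at line 1 remove [gkxhw,uqs,exoui] add [oirk,rlsqn] -> 7 lines: nrz hsq oirk rlsqn acp whruz bkuek
Hunk 3: at line 1 remove [oirk,rlsqn] add [khm] -> 6 lines: nrz hsq khm acp whruz bkuek
Final line count: 6

Answer: 6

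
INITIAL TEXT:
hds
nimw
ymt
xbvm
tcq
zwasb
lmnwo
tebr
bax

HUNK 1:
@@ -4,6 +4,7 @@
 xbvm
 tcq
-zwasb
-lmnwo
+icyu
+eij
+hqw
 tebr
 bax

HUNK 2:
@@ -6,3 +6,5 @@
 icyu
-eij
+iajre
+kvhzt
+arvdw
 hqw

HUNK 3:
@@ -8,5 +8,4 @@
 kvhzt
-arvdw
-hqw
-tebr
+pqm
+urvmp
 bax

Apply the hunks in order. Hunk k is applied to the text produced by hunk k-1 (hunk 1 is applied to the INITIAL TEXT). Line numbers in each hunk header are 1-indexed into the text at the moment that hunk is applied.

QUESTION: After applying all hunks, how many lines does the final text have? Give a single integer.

Hunk 1: at line 4 remove [zwasb,lmnwo] add [icyu,eij,hqw] -> 10 lines: hds nimw ymt xbvm tcq icyu eij hqw tebr bax
Hunk 2: at line 6 remove [eij] add [iajre,kvhzt,arvdw] -> 12 lines: hds nimw ymt xbvm tcq icyu iajre kvhzt arvdw hqw tebr bax
Hunk 3: at line 8 remove [arvdw,hqw,tebr] add [pqm,urvmp] -> 11 lines: hds nimw ymt xbvm tcq icyu iajre kvhzt pqm urvmp bax
Final line count: 11

Answer: 11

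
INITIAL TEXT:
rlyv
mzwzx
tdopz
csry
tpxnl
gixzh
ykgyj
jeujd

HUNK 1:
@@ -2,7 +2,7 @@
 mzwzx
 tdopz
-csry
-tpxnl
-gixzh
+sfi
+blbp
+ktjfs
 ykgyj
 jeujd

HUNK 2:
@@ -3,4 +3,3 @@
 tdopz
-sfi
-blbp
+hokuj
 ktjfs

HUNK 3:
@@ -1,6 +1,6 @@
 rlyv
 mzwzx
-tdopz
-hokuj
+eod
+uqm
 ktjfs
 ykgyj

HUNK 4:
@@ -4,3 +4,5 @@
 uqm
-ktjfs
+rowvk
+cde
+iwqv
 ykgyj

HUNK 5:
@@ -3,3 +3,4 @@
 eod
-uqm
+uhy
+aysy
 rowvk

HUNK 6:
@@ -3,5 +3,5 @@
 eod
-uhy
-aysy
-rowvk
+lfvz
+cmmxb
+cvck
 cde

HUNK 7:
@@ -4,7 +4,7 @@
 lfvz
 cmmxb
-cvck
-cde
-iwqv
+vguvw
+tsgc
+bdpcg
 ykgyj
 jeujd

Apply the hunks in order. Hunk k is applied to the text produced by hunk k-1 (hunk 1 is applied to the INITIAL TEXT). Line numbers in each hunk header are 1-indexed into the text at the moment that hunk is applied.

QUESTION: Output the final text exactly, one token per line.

Hunk 1: at line 2 remove [csry,tpxnl,gixzh] add [sfi,blbp,ktjfs] -> 8 lines: rlyv mzwzx tdopz sfi blbp ktjfs ykgyj jeujd
Hunk 2: at line 3 remove [sfi,blbp] add [hokuj] -> 7 lines: rlyv mzwzx tdopz hokuj ktjfs ykgyj jeujd
Hunk 3: at line 1 remove [tdopz,hokuj] add [eod,uqm] -> 7 lines: rlyv mzwzx eod uqm ktjfs ykgyj jeujd
Hunk 4: at line 4 remove [ktjfs] add [rowvk,cde,iwqv] -> 9 lines: rlyv mzwzx eod uqm rowvk cde iwqv ykgyj jeujd
Hunk 5: at line 3 remove [uqm] add [uhy,aysy] -> 10 lines: rlyv mzwzx eod uhy aysy rowvk cde iwqv ykgyj jeujd
Hunk 6: at line 3 remove [uhy,aysy,rowvk] add [lfvz,cmmxb,cvck] -> 10 lines: rlyv mzwzx eod lfvz cmmxb cvck cde iwqv ykgyj jeujd
Hunk 7: at line 4 remove [cvck,cde,iwqv] add [vguvw,tsgc,bdpcg] -> 10 lines: rlyv mzwzx eod lfvz cmmxb vguvw tsgc bdpcg ykgyj jeujd

Answer: rlyv
mzwzx
eod
lfvz
cmmxb
vguvw
tsgc
bdpcg
ykgyj
jeujd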